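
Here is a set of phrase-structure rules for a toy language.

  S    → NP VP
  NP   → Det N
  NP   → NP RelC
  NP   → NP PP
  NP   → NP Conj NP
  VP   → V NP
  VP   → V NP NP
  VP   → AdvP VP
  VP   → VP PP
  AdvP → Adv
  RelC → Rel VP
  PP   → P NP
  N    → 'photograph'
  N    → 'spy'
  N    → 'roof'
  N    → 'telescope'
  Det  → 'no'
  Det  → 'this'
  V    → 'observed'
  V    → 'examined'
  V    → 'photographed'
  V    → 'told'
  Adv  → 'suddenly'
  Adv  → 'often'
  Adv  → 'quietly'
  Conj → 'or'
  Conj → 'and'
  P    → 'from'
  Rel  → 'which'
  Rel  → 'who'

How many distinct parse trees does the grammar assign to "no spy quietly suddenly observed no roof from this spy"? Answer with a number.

4

Two of the 4 distinct bracketings:
[S [NP [Det no] [N spy]] [VP [AdvP [Adv quietly]] [VP [AdvP [Adv suddenly]] [VP [V observed] [NP [NP [Det no] [N roof]] [PP [P from] [NP [Det this] [N spy]]]]]]]]
[S [NP [Det no] [N spy]] [VP [AdvP [Adv quietly]] [VP [AdvP [Adv suddenly]] [VP [VP [V observed] [NP [Det no] [N roof]]] [PP [P from] [NP [Det this] [N spy]]]]]]]
The difference turns on whether NP → NP PP is used at the relevant span, versus an alternative expansion of NP.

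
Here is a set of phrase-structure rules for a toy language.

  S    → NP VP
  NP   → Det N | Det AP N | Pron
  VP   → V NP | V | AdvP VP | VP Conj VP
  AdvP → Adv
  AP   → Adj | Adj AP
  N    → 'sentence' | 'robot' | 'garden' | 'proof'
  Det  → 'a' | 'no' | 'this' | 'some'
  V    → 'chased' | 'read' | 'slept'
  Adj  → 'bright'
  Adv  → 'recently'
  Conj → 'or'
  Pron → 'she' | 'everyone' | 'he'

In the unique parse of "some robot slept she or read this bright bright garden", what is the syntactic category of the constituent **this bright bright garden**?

[S [NP [Det some] [N robot]] [VP [VP [V slept] [NP [Pron she]]] [Conj or] [VP [V read] [NP [Det this] [AP [Adj bright] [AP [Adj bright]]] [N garden]]]]]
The span 'this bright bright garden' is the NP node built by NP → Det AP N.

NP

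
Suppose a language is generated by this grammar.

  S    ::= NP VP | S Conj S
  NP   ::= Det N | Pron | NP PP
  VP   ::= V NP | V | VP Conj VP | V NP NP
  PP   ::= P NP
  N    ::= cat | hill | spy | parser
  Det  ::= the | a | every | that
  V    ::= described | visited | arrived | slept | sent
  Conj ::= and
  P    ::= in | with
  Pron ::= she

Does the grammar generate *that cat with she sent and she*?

For S → NP VP, every NP-prefix leaves a non-VP remainder: after 'that cat' the remainder is not a VP; after 'that cat with she' the remainder is not a VP. The alternative S rule S → S Conj S likewise has no satisfying split.

Ungrammatical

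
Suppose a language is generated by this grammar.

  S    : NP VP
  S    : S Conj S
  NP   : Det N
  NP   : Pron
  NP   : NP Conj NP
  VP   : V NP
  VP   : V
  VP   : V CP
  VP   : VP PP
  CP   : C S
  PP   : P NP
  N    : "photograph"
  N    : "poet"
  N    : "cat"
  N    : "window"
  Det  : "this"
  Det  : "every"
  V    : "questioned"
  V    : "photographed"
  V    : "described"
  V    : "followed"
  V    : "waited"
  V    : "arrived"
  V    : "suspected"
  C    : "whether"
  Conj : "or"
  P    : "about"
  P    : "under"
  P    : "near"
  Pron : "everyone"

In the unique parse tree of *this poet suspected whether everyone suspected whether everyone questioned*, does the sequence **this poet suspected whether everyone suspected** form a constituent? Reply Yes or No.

[S [NP [Det this] [N poet]] [VP [V suspected] [CP [C whether] [S [NP [Pron everyone]] [VP [V suspected] [CP [C whether] [S [NP [Pron everyone]] [VP [V questioned]]]]]]]]]
The smallest constituent containing 'this poet suspected whether everyone suspected' is the S spanning 'this poet suspected whether everyone suspected whether everyone questioned'; no single node in the tree dominates exactly the given words.

No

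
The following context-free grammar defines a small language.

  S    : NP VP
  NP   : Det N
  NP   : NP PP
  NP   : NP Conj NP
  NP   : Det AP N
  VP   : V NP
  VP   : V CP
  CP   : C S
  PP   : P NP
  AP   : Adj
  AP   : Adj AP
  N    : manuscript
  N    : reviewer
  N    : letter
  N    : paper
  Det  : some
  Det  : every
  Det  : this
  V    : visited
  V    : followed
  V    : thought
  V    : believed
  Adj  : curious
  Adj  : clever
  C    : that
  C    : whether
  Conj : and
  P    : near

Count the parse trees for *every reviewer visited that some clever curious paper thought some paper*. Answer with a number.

1

[S [NP [Det every] [N reviewer]] [VP [V visited] [CP [C that] [S [NP [Det some] [AP [Adj clever] [AP [Adj curious]]] [N paper]] [VP [V thought] [NP [Det some] [N paper]]]]]]]
No rule offers an alternative attachment or grouping for any span, so this is the only derivation.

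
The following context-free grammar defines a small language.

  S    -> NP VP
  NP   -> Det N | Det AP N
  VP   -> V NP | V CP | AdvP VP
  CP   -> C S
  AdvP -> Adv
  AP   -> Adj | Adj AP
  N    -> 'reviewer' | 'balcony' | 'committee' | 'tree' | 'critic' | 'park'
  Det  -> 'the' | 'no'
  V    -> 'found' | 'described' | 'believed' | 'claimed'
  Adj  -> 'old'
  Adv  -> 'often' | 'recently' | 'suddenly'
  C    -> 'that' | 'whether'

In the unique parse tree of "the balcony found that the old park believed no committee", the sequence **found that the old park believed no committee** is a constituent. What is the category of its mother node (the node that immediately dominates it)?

S
  NP
    Det: the
    N: balcony
  VP
    V: found
    CP
      C: that
      S
        NP
          Det: the
          AP
            Adj: old
          N: park
        VP
          V: believed
          NP
            Det: no
            N: committee
The span 'found that the old park believed no committee' is the VP node built by VP → V CP.
Its mother is the S built by S → NP VP.

S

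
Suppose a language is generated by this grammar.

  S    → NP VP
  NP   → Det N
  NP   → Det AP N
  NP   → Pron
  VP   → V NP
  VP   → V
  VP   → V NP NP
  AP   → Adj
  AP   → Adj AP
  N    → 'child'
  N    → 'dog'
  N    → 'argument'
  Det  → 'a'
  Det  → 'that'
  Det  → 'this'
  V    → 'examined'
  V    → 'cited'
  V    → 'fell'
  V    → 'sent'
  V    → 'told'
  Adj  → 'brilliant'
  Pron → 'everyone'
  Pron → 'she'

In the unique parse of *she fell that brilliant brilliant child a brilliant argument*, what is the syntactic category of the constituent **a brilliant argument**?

S
  NP
    Pron: she
  VP
    V: fell
    NP
      Det: that
      AP
        Adj: brilliant
        AP
          Adj: brilliant
      N: child
    NP
      Det: a
      AP
        Adj: brilliant
      N: argument
The span 'a brilliant argument' is the NP node built by NP → Det AP N.

NP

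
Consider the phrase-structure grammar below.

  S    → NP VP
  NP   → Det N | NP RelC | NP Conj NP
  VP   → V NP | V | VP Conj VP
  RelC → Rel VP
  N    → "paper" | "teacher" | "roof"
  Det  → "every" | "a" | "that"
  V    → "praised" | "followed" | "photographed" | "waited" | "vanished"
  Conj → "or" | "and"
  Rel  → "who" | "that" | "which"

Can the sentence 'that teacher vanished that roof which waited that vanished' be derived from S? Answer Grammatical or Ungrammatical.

Grammatical

[S [NP [Det that] [N teacher]] [VP [V vanished] [NP [NP [NP [Det that] [N roof]] [RelC [Rel which] [VP [V waited]]]] [RelC [Rel that] [VP [V vanished]]]]]]
Every word is introduced by a lexical rule and the phrasal rules combine the resulting categories into a single S.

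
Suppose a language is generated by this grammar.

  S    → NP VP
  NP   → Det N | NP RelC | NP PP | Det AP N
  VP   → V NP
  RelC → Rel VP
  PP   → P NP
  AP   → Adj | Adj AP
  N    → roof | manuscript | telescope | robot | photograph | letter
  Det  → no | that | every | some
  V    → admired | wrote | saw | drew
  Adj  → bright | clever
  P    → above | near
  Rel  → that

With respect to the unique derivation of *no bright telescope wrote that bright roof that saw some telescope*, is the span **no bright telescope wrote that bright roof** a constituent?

[S [NP [Det no] [AP [Adj bright]] [N telescope]] [VP [V wrote] [NP [NP [Det that] [AP [Adj bright]] [N roof]] [RelC [Rel that] [VP [V saw] [NP [Det some] [N telescope]]]]]]]
The smallest constituent containing 'no bright telescope wrote that bright roof' is the S spanning 'no bright telescope wrote that bright roof that saw some telescope'; no single node in the tree dominates exactly the given words.

No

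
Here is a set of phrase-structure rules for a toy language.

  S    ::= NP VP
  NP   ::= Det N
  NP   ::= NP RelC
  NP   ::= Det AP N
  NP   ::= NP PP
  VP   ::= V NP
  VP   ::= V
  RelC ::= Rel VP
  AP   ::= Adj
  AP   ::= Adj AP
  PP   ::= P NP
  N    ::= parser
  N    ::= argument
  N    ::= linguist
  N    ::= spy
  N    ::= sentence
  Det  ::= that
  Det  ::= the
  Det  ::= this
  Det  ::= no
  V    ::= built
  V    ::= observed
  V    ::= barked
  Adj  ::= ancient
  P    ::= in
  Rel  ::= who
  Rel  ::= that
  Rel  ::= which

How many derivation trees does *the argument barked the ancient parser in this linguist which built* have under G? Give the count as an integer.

2

The two bracketings:
[S [NP [Det the] [N argument]] [VP [V barked] [NP [NP [NP [Det the] [AP [Adj ancient]] [N parser]] [PP [P in] [NP [Det this] [N linguist]]]] [RelC [Rel which] [VP [V built]]]]]]
[S [NP [Det the] [N argument]] [VP [V barked] [NP [NP [Det the] [AP [Adj ancient]] [N parser]] [PP [P in] [NP [NP [Det this] [N linguist]] [RelC [Rel which] [VP [V built]]]]]]]]
The trees differ in how a recursive rule is bracketed over the same span.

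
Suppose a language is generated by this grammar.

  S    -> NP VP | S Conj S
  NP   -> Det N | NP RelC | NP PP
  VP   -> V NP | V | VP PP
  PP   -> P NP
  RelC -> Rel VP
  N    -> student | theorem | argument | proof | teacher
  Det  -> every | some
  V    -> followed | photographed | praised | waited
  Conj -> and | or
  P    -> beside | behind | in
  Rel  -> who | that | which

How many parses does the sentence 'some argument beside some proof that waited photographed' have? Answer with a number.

The two bracketings:
[S [NP [NP [NP [Det some] [N argument]] [PP [P beside] [NP [Det some] [N proof]]]] [RelC [Rel that] [VP [V waited]]]] [VP [V photographed]]]
[S [NP [NP [Det some] [N argument]] [PP [P beside] [NP [NP [Det some] [N proof]] [RelC [Rel that] [VP [V waited]]]]]] [VP [V photographed]]]
The trees differ in how a recursive rule is bracketed over the same span.

2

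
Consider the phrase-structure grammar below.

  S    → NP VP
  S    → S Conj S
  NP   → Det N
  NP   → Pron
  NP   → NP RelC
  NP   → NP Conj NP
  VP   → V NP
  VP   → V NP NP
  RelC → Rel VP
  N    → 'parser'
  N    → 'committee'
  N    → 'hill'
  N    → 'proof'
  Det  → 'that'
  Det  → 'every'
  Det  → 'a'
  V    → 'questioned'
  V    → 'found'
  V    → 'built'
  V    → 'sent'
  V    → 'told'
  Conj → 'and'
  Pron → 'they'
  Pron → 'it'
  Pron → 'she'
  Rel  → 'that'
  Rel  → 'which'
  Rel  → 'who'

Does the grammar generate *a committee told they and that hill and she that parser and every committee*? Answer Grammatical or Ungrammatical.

Grammatical

[S [NP [Det a] [N committee]] [VP [V told] [NP [NP [Pron they]] [Conj and] [NP [NP [Det that] [N hill]] [Conj and] [NP [Pron she]]]] [NP [NP [Det that] [N parser]] [Conj and] [NP [Det every] [N committee]]]]]
Every word is introduced by a lexical rule and the phrasal rules combine the resulting categories into a single S.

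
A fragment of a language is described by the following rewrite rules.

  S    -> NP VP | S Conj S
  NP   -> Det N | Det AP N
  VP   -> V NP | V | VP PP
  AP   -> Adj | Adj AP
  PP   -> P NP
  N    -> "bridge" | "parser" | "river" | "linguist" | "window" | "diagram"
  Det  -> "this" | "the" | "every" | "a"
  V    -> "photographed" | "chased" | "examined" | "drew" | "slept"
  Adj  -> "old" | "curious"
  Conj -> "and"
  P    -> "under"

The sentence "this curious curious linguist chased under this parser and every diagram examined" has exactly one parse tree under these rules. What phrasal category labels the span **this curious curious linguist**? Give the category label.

NP

S
  S
    NP
      Det: this
      AP
        Adj: curious
        AP
          Adj: curious
      N: linguist
    VP
      VP
        V: chased
      PP
        P: under
        NP
          Det: this
          N: parser
  Conj: and
  S
    NP
      Det: every
      N: diagram
    VP
      V: examined
The span 'this curious curious linguist' is the NP node built by NP → Det AP N.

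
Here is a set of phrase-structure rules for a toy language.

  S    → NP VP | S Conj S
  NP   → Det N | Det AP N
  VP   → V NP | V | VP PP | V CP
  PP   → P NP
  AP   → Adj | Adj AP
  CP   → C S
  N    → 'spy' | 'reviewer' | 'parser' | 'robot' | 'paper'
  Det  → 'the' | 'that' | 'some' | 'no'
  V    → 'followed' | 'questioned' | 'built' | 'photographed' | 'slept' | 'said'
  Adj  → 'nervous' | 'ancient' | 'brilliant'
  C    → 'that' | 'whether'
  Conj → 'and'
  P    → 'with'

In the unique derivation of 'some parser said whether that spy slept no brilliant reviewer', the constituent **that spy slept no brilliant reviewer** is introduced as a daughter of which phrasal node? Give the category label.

S
  NP
    Det: some
    N: parser
  VP
    V: said
    CP
      C: whether
      S
        NP
          Det: that
          N: spy
        VP
          V: slept
          NP
            Det: no
            AP
              Adj: brilliant
            N: reviewer
The span 'that spy slept no brilliant reviewer' is the S node built by S → NP VP.
Its mother is the CP built by CP → C S.

CP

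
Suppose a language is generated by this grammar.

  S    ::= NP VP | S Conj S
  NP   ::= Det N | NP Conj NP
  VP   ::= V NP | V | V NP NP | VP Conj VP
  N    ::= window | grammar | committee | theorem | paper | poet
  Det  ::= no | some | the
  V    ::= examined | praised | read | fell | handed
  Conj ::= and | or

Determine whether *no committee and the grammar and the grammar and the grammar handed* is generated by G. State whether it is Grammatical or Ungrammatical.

Grammatical

[S [NP [NP [Det no] [N committee]] [Conj and] [NP [NP [Det the] [N grammar]] [Conj and] [NP [NP [Det the] [N grammar]] [Conj and] [NP [Det the] [N grammar]]]]] [VP [V handed]]]
The bracketing above is licensed at every node by one of the given productions, with S at the root.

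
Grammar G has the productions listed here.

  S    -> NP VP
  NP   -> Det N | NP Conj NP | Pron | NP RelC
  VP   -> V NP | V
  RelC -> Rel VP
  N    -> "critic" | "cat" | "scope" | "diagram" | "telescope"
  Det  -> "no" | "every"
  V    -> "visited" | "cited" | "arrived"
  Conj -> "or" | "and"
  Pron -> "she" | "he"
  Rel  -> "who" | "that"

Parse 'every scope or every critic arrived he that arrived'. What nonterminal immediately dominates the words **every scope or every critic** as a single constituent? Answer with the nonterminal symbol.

NP

S
  NP
    NP
      Det: every
      N: scope
    Conj: or
    NP
      Det: every
      N: critic
  VP
    V: arrived
    NP
      NP
        Pron: he
      RelC
        Rel: that
        VP
          V: arrived
The span 'every scope or every critic' is the NP node built by NP → NP Conj NP.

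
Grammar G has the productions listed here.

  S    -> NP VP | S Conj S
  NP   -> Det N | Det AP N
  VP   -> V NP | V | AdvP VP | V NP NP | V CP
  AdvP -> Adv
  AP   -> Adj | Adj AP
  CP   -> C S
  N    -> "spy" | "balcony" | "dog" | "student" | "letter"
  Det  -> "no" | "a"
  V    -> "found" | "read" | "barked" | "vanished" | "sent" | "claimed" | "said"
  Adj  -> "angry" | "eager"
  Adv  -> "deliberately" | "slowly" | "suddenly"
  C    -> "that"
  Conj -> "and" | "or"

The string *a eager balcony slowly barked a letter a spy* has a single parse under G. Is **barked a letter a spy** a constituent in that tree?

Yes

[S [NP [Det a] [AP [Adj eager]] [N balcony]] [VP [AdvP [Adv slowly]] [VP [V barked] [NP [Det a] [N letter]] [NP [Det a] [N spy]]]]]
The words 'barked a letter a spy' are exhaustively dominated by a single VP node (built by VP → V NP NP), so they form a constituent.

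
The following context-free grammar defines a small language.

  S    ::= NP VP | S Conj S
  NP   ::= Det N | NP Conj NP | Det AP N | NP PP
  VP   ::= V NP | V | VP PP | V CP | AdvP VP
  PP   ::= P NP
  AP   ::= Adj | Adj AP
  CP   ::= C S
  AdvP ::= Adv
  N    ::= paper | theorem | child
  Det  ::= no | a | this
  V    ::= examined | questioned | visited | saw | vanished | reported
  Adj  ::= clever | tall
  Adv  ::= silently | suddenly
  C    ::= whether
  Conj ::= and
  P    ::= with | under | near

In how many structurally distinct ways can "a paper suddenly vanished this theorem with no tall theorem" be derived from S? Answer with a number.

3

Two of the 3 distinct bracketings:
[S [NP [Det a] [N paper]] [VP [VP [AdvP [Adv suddenly]] [VP [V vanished] [NP [Det this] [N theorem]]]] [PP [P with] [NP [Det no] [AP [Adj tall]] [N theorem]]]]]
[S [NP [Det a] [N paper]] [VP [AdvP [Adv suddenly]] [VP [V vanished] [NP [NP [Det this] [N theorem]] [PP [P with] [NP [Det no] [AP [Adj tall]] [N theorem]]]]]]]
The difference turns on whether NP → NP PP is used at the relevant span, versus an alternative expansion of NP.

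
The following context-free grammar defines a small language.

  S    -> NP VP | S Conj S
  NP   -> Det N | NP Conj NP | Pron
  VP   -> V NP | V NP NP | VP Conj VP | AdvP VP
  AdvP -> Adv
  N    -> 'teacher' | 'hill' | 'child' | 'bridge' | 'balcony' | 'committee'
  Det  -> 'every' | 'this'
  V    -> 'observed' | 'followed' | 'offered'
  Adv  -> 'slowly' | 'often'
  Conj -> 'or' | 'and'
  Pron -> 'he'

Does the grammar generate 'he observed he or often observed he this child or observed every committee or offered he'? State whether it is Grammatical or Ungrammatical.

S
  NP
    Pron: he
  VP
    VP
      V: observed
      NP
        Pron: he
    Conj: or
    VP
      VP
        AdvP
          Adv: often
        VP
          V: observed
          NP
            Pron: he
          NP
            Det: this
            N: child
      Conj: or
      VP
        VP
          V: observed
          NP
            Det: every
            N: committee
        Conj: or
        VP
          V: offered
          NP
            Pron: he
Every word is introduced by a lexical rule and the phrasal rules combine the resulting categories into a single S.

Grammatical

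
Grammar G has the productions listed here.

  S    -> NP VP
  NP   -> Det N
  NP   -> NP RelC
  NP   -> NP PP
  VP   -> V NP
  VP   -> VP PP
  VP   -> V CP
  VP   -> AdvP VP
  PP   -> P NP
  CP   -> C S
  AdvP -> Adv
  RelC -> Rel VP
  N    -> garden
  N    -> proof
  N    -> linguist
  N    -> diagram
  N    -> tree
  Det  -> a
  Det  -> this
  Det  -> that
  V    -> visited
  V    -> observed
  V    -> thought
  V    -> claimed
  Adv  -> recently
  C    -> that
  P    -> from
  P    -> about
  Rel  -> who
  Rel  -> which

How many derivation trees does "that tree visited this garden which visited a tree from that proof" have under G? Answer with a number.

Two of the 4 distinct bracketings:
[S [NP [Det that] [N tree]] [VP [V visited] [NP [NP [Det this] [N garden]] [RelC [Rel which] [VP [V visited] [NP [NP [Det a] [N tree]] [PP [P from] [NP [Det that] [N proof]]]]]]]]]
[S [NP [Det that] [N tree]] [VP [V visited] [NP [NP [Det this] [N garden]] [RelC [Rel which] [VP [VP [V visited] [NP [Det a] [N tree]]] [PP [P from] [NP [Det that] [N proof]]]]]]]]
The difference turns on whether NP → NP PP is used at the relevant span, versus an alternative expansion of NP.

4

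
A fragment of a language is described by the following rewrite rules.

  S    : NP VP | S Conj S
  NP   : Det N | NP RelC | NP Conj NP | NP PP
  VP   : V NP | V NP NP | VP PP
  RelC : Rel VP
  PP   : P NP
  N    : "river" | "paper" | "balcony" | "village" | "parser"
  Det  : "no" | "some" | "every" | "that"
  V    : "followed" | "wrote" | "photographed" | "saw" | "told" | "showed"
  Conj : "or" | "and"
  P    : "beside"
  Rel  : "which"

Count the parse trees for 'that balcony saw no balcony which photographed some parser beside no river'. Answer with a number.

4

Two of the 4 distinct bracketings:
[S [NP [Det that] [N balcony]] [VP [V saw] [NP [NP [Det no] [N balcony]] [RelC [Rel which] [VP [V photographed] [NP [NP [Det some] [N parser]] [PP [P beside] [NP [Det no] [N river]]]]]]]]]
[S [NP [Det that] [N balcony]] [VP [V saw] [NP [NP [Det no] [N balcony]] [RelC [Rel which] [VP [VP [V photographed] [NP [Det some] [N parser]]] [PP [P beside] [NP [Det no] [N river]]]]]]]]
The difference turns on whether NP → NP PP is used at the relevant span, versus an alternative expansion of NP.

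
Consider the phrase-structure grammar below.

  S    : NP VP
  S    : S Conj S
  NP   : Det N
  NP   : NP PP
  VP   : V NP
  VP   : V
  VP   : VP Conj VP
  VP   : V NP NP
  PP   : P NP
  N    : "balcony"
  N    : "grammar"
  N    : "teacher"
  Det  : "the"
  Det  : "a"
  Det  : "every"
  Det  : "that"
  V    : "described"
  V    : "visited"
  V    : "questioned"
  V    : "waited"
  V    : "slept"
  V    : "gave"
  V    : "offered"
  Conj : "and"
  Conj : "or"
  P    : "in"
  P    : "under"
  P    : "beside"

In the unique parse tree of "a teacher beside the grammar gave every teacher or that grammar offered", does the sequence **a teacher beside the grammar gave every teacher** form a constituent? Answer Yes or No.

Yes

[S [S [NP [NP [Det a] [N teacher]] [PP [P beside] [NP [Det the] [N grammar]]]] [VP [V gave] [NP [Det every] [N teacher]]]] [Conj or] [S [NP [Det that] [N grammar]] [VP [V offered]]]]
The words 'a teacher beside the grammar gave every teacher' are exhaustively dominated by a single S node (built by S → NP VP), so they form a constituent.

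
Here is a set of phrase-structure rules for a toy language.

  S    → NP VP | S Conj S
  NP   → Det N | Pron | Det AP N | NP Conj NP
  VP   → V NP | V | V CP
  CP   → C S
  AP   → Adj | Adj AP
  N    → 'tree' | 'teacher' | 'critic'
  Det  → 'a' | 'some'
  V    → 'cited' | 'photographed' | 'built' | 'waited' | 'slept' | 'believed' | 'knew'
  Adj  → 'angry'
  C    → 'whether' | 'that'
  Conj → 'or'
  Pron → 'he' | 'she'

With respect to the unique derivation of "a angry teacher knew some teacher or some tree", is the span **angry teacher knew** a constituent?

[S [NP [Det a] [AP [Adj angry]] [N teacher]] [VP [V knew] [NP [NP [Det some] [N teacher]] [Conj or] [NP [Det some] [N tree]]]]]
The smallest constituent containing 'angry teacher knew' is the S spanning 'a angry teacher knew some teacher or some tree'; no single node in the tree dominates exactly the given words.

No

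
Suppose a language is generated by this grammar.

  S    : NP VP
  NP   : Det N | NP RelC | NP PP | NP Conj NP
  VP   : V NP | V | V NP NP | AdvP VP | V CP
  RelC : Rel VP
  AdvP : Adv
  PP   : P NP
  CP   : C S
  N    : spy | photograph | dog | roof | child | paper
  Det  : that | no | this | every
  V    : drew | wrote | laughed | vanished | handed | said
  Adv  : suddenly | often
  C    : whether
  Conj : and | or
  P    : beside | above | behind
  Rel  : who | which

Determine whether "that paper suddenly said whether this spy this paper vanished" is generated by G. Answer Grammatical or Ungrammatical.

For S → NP VP, the only prefix that parses as NP is 'that paper', but the remainder 'suddenly said whether this spy this paper vanished' is not a VP under these rules.

Ungrammatical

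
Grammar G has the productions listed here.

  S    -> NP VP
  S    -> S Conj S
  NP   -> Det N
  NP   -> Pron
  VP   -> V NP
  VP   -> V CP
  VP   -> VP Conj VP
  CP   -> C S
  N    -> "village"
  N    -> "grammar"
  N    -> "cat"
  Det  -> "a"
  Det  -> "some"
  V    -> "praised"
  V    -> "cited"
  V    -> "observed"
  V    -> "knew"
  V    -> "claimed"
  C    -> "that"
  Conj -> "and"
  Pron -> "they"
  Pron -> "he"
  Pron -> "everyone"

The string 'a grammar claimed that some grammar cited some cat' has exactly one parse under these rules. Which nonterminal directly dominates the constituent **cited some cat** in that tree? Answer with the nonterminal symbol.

S

S
  NP
    Det: a
    N: grammar
  VP
    V: claimed
    CP
      C: that
      S
        NP
          Det: some
          N: grammar
        VP
          V: cited
          NP
            Det: some
            N: cat
The span 'cited some cat' is the VP node built by VP → V NP.
Its mother is the S built by S → NP VP.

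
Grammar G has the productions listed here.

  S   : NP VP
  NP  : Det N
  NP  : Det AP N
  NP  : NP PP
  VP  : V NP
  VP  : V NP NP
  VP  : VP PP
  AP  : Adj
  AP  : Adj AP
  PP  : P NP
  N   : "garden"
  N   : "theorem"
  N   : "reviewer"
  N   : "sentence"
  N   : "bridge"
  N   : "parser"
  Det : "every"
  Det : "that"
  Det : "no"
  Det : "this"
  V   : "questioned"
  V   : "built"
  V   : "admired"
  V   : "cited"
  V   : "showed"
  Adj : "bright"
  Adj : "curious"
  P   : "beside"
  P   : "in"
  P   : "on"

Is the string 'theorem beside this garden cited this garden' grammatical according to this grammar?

Ungrammatical

For S → NP VP, no prefix of the string parses as an NP.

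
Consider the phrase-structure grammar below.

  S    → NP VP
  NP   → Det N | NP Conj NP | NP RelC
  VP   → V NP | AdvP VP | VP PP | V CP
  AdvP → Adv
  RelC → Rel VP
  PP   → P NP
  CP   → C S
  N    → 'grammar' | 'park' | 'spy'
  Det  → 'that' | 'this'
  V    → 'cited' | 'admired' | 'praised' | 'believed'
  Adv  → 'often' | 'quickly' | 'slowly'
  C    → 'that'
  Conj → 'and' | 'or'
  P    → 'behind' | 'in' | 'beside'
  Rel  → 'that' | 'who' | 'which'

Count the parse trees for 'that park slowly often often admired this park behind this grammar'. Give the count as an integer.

Two of the 4 distinct bracketings:
[S [NP [Det that] [N park]] [VP [AdvP [Adv slowly]] [VP [AdvP [Adv often]] [VP [AdvP [Adv often]] [VP [VP [V admired] [NP [Det this] [N park]]] [PP [P behind] [NP [Det this] [N grammar]]]]]]]]
[S [NP [Det that] [N park]] [VP [AdvP [Adv slowly]] [VP [AdvP [Adv often]] [VP [VP [AdvP [Adv often]] [VP [V admired] [NP [Det this] [N park]]]] [PP [P behind] [NP [Det this] [N grammar]]]]]]]
The trees differ in how a recursive rule is bracketed over the same span.

4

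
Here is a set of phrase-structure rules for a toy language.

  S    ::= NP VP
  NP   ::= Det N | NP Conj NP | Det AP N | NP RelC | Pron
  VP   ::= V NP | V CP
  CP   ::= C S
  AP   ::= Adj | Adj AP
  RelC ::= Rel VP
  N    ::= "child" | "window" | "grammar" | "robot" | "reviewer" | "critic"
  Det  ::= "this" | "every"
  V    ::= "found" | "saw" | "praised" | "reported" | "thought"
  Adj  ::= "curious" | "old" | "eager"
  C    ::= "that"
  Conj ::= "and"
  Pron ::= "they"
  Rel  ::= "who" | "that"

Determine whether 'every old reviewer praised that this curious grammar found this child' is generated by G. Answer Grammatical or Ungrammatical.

S
  NP
    Det: every
    AP
      Adj: old
    N: reviewer
  VP
    V: praised
    CP
      C: that
      S
        NP
          Det: this
          AP
            Adj: curious
          N: grammar
        VP
          V: found
          NP
            Det: this
            N: child
Every word is introduced by a lexical rule and the phrasal rules combine the resulting categories into a single S.

Grammatical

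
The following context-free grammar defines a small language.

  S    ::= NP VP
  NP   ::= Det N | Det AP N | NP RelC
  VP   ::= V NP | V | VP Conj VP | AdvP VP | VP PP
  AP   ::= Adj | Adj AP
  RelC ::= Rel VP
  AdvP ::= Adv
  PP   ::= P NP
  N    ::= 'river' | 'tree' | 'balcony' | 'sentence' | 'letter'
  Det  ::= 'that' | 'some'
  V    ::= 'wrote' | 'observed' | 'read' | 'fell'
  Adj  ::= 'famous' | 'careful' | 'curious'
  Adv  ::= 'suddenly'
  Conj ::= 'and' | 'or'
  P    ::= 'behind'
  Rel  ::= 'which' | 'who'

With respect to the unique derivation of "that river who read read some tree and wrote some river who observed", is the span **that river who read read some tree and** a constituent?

[S [NP [NP [Det that] [N river]] [RelC [Rel who] [VP [V read]]]] [VP [VP [V read] [NP [Det some] [N tree]]] [Conj and] [VP [V wrote] [NP [NP [Det some] [N river]] [RelC [Rel who] [VP [V observed]]]]]]]
The smallest constituent containing 'that river who read read some tree and' is the S spanning 'that river who read read some tree and wrote some river who observed'; no single node in the tree dominates exactly the given words.

No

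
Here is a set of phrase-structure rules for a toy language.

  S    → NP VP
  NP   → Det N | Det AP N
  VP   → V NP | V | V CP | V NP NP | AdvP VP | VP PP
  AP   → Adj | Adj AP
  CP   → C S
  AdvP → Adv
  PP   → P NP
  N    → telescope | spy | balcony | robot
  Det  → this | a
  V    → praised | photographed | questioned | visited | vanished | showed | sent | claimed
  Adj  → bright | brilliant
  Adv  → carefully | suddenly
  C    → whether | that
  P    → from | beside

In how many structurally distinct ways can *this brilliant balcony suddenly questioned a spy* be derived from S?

[S [NP [Det this] [AP [Adj brilliant]] [N balcony]] [VP [AdvP [Adv suddenly]] [VP [V questioned] [NP [Det a] [N spy]]]]]
No rule offers an alternative attachment or grouping for any span, so this is the only derivation.

1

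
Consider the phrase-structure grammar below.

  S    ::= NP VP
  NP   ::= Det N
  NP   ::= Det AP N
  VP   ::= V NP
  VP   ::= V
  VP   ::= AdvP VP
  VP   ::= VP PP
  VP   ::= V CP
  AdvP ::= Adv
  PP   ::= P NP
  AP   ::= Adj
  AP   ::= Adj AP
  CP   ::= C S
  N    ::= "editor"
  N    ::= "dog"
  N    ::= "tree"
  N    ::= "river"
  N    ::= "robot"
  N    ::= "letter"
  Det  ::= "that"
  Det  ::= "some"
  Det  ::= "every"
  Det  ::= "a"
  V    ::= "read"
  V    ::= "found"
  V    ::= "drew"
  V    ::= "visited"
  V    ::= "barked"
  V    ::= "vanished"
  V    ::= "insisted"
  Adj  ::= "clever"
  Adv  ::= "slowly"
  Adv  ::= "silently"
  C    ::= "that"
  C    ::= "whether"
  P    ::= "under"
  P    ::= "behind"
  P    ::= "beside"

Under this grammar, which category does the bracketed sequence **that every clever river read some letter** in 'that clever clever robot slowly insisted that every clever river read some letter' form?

[S [NP [Det that] [AP [Adj clever] [AP [Adj clever]]] [N robot]] [VP [AdvP [Adv slowly]] [VP [V insisted] [CP [C that] [S [NP [Det every] [AP [Adj clever]] [N river]] [VP [V read] [NP [Det some] [N letter]]]]]]]]
The span 'that every clever river read some letter' is the CP node built by CP → C S.

CP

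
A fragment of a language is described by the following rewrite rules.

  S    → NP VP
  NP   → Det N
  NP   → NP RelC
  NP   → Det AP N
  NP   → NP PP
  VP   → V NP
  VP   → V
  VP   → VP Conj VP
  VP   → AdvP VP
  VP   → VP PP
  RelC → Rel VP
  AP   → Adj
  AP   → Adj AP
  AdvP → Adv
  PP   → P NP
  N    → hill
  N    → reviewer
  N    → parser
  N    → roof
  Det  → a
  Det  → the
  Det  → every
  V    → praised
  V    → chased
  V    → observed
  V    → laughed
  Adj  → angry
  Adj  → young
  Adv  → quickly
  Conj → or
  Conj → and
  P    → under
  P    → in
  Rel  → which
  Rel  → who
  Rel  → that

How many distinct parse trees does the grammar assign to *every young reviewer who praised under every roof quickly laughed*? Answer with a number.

The two bracketings:
[S [NP [NP [Det every] [AP [Adj young]] [N reviewer]] [RelC [Rel who] [VP [VP [V praised]] [PP [P under] [NP [Det every] [N roof]]]]]] [VP [AdvP [Adv quickly]] [VP [V laughed]]]]
[S [NP [NP [NP [Det every] [AP [Adj young]] [N reviewer]] [RelC [Rel who] [VP [V praised]]]] [PP [P under] [NP [Det every] [N roof]]]] [VP [AdvP [Adv quickly]] [VP [V laughed]]]]
The difference turns on whether NP → NP PP is used at the relevant span, versus an alternative expansion of NP.

2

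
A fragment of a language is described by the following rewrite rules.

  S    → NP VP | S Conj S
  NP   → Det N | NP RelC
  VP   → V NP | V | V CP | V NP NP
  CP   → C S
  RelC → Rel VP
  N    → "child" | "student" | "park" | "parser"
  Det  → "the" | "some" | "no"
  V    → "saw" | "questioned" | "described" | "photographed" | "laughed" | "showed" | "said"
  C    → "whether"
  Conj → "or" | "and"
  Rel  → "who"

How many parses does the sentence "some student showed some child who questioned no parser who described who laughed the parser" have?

8

Two of the 8 distinct bracketings:
[S [NP [Det some] [N student]] [VP [V showed] [NP [NP [Det some] [N child]] [RelC [Rel who] [VP [V questioned] [NP [NP [NP [Det no] [N parser]] [RelC [Rel who] [VP [V described]]]] [RelC [Rel who] [VP [V laughed] [NP [Det the] [N parser]]]]]]]]]]
[S [NP [Det some] [N student]] [VP [V showed] [NP [NP [Det some] [N child]] [RelC [Rel who] [VP [V questioned] [NP [NP [NP [Det no] [N parser]] [RelC [Rel who] [VP [V described]]]] [RelC [Rel who] [VP [V laughed]]]] [NP [Det the] [N parser]]]]]]]
The difference turns on whether VP → V NP NP is used at the relevant span, versus an alternative expansion of VP.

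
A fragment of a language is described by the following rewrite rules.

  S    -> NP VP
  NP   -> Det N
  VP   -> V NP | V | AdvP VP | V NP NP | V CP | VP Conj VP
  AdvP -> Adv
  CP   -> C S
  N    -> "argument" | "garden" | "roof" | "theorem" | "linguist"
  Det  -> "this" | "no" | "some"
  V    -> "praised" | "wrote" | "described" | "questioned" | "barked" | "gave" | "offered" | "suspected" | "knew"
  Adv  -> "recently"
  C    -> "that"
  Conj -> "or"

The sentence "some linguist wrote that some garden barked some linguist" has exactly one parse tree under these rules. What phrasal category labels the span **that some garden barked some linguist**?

S
  NP
    Det: some
    N: linguist
  VP
    V: wrote
    CP
      C: that
      S
        NP
          Det: some
          N: garden
        VP
          V: barked
          NP
            Det: some
            N: linguist
The span 'that some garden barked some linguist' is the CP node built by CP → C S.

CP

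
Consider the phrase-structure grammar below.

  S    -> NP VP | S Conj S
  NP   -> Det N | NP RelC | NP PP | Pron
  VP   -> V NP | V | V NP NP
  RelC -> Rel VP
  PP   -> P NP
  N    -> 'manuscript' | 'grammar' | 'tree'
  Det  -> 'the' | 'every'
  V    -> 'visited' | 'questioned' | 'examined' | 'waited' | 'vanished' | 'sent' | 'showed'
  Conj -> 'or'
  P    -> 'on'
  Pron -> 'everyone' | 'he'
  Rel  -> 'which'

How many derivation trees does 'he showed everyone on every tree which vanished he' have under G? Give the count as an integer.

Two of the 4 distinct bracketings:
[S [NP [Pron he]] [VP [V showed] [NP [NP [NP [Pron everyone]] [PP [P on] [NP [Det every] [N tree]]]] [RelC [Rel which] [VP [V vanished] [NP [Pron he]]]]]]]
[S [NP [Pron he]] [VP [V showed] [NP [NP [Pron everyone]] [PP [P on] [NP [NP [Det every] [N tree]] [RelC [Rel which] [VP [V vanished] [NP [Pron he]]]]]]]]]
The trees differ in how a recursive rule is bracketed over the same span.

4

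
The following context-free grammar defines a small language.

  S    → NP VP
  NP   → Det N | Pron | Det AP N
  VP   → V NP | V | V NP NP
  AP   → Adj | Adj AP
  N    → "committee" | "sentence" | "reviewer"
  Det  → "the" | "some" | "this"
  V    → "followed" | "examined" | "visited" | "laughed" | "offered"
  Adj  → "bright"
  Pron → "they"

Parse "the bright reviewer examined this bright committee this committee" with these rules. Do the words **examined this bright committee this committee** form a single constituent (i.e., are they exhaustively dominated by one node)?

[S [NP [Det the] [AP [Adj bright]] [N reviewer]] [VP [V examined] [NP [Det this] [AP [Adj bright]] [N committee]] [NP [Det this] [N committee]]]]
The words 'examined this bright committee this committee' are exhaustively dominated by a single VP node (built by VP → V NP NP), so they form a constituent.

Yes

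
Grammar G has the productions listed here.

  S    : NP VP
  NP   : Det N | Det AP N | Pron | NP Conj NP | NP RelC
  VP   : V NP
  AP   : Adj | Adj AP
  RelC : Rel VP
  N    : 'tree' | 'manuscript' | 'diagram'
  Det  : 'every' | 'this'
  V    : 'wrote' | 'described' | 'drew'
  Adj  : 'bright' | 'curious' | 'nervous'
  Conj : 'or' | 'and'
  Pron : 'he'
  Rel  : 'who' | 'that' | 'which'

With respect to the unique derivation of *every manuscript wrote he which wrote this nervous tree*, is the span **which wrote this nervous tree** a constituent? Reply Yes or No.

[S [NP [Det every] [N manuscript]] [VP [V wrote] [NP [NP [Pron he]] [RelC [Rel which] [VP [V wrote] [NP [Det this] [AP [Adj nervous]] [N tree]]]]]]]
The words 'which wrote this nervous tree' are exhaustively dominated by a single RelC node (built by RelC → Rel VP), so they form a constituent.

Yes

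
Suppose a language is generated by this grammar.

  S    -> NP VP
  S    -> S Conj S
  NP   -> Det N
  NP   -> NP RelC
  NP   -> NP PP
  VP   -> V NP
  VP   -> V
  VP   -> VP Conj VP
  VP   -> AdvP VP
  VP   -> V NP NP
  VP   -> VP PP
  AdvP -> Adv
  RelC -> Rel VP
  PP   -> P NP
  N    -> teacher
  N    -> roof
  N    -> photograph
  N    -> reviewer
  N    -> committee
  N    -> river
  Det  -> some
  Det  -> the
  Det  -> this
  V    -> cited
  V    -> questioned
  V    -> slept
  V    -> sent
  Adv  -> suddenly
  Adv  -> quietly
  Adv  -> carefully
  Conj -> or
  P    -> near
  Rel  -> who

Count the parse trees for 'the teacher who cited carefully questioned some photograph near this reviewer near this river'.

Two of the 9 distinct bracketings:
[S [NP [NP [Det the] [N teacher]] [RelC [Rel who] [VP [V cited]]]] [VP [AdvP [Adv carefully]] [VP [V questioned] [NP [NP [Det some] [N photograph]] [PP [P near] [NP [NP [Det this] [N reviewer]] [PP [P near] [NP [Det this] [N river]]]]]]]]]
[S [NP [NP [Det the] [N teacher]] [RelC [Rel who] [VP [V cited]]]] [VP [AdvP [Adv carefully]] [VP [V questioned] [NP [NP [NP [Det some] [N photograph]] [PP [P near] [NP [Det this] [N reviewer]]]] [PP [P near] [NP [Det this] [N river]]]]]]]
The trees differ in how a recursive rule is bracketed over the same span.

9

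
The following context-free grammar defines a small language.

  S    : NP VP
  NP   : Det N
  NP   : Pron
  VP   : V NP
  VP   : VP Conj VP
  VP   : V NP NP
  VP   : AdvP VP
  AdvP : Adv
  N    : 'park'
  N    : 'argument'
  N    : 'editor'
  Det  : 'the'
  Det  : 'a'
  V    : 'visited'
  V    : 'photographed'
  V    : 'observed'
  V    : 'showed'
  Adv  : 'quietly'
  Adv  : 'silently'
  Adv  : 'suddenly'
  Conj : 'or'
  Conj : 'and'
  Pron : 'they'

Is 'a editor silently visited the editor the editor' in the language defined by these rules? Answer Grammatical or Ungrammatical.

Grammatical

S
  NP
    Det: a
    N: editor
  VP
    AdvP
      Adv: silently
    VP
      V: visited
      NP
        Det: the
        N: editor
      NP
        Det: the
        N: editor
The bracketing above is licensed at every node by one of the given productions, with S at the root.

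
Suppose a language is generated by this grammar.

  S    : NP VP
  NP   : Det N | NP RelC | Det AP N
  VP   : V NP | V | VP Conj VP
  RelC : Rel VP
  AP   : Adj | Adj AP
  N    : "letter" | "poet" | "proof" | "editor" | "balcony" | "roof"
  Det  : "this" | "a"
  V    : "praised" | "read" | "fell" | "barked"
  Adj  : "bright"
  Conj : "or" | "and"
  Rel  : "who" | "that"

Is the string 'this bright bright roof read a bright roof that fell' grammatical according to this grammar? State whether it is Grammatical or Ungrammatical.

[S [NP [Det this] [AP [Adj bright] [AP [Adj bright]]] [N roof]] [VP [V read] [NP [NP [Det a] [AP [Adj bright]] [N roof]] [RelC [Rel that] [VP [V fell]]]]]]
Every word is introduced by a lexical rule and the phrasal rules combine the resulting categories into a single S.

Grammatical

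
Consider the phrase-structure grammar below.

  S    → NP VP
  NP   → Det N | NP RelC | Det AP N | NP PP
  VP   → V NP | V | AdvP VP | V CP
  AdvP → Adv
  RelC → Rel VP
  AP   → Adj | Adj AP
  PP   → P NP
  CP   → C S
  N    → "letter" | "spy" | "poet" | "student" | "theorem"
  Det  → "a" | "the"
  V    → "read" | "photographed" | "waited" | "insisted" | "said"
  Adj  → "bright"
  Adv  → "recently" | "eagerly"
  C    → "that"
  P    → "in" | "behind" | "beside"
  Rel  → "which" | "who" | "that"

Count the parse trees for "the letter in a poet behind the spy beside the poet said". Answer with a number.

5

Two of the 5 distinct bracketings:
[S [NP [NP [Det the] [N letter]] [PP [P in] [NP [NP [Det a] [N poet]] [PP [P behind] [NP [NP [Det the] [N spy]] [PP [P beside] [NP [Det the] [N poet]]]]]]]] [VP [V said]]]
[S [NP [NP [Det the] [N letter]] [PP [P in] [NP [NP [NP [Det a] [N poet]] [PP [P behind] [NP [Det the] [N spy]]]] [PP [P beside] [NP [Det the] [N poet]]]]]] [VP [V said]]]
The trees differ in how a recursive rule is bracketed over the same span.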